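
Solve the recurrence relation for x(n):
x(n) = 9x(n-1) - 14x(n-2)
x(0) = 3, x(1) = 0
Characteristic equation: x² - 9x + 14 = 0, which factors as (x - (7))(x - (2)) = 0.
Roots r₁ = 7, r₂ = 2 (distinct).
General solution: x(n) = A·(7)^n + B·(2)^n.
From x(0) = 3: A + B = 3.
From x(1) = 0: 7A + 2B = 0.
Solving: A = - \frac{6}{5}, B = \frac{21}{5}.
So x(n) = \frac{21 \cdot 2^{n}}{5} - \frac{6 \cdot 7^{n}}{5}.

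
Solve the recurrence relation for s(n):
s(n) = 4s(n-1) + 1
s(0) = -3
First-order linear non-homogeneous.
Homogeneous solution: s_h(n) = A·(4)^n.
Try constant particular solution s_p = K: K = 4K + 1 ⇒ K = - \frac{1}{3}.
General: s(n) = A·(4)^n - \frac{1}{3}.
Apply s(0) = -3: A - \frac{1}{3} = -3 ⇒ A = - \frac{8}{3}.
So s(n) = - \frac{8 \cdot 4^{n}}{3} - \frac{1}{3}.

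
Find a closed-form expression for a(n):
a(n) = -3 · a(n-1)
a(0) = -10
Pure geometric recurrence with ratio -3.
By induction a(n) = a(0) · (-3)^n = - 10 \left(-3\right)^{n}.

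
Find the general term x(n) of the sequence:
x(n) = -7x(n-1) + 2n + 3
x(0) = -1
First-order linear with linear forcing.
Homogeneous solution: x_h(n) = A·(-7)^n.
Try particular x_p(n) = pn + q. Substituting:
  pn + q = -7(p(n-1) + q) + 2n + 3.
Matching the n-coefficient: p = -7p + 2 ⇒ p = \frac{1}{4}.
Matching constants: q = 7p - 7q + 3 ⇒ q = \frac{19}{32}.
General: x(n) = A·(-7)^n + \frac{n}{4} + \frac{19}{32}.
Apply x(0) = -1: A + \frac{19}{32} = -1 ⇒ A = - \frac{51}{32}.
So x(n) = - \frac{51 \left(-7\right)^{n}}{32} + \frac{n}{4} + \frac{19}{32}.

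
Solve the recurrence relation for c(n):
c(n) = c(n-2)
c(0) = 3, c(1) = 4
Characteristic equation: x² - 1 = 0, which factors as (x - (1))(x - (-1)) = 0.
Roots r₁ = 1, r₂ = -1 (distinct).
General solution: c(n) = A·(1)^n + B·(-1)^n.
From c(0) = 3: A + B = 3.
From c(1) = 4: A - B = 4.
Solving: A = \frac{7}{2}, B = - \frac{1}{2}.
So c(n) = \frac{7}{2} - \frac{\left(-1\right)^{n}}{2}.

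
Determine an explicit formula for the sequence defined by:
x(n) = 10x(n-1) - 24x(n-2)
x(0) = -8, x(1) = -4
Characteristic equation: x² - 10x + 24 = 0, which factors as (x - (6))(x - (4)) = 0.
Roots r₁ = 6, r₂ = 4 (distinct).
General solution: x(n) = A·(6)^n + B·(4)^n.
From x(0) = -8: A + B = -8.
From x(1) = -4: 6A + 4B = -4.
Solving: A = 14, B = -22.
So x(n) = - 22 \cdot 4^{n} + 14 \cdot 6^{n}.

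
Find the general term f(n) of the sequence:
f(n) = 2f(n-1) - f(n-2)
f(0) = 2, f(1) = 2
Characteristic equation: x² - 2x + 1 = 0, which is (x - (1))².
Repeated root r = 1.
General solution: f(n) = (A + Bn)·(1)^n.
From f(0) = 2: A = 2.
From f(1) = 2: (A + B)·(1) = 2 ⇒ B = 0.
So f(n) = \left(2\right) \cdot (1)^n.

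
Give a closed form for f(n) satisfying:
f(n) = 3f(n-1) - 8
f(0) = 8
First-order linear non-homogeneous.
Homogeneous solution: f_h(n) = A·(3)^n.
Try constant particular solution f_p = K: K = 3K - 8 ⇒ K = 4.
General: f(n) = A·(3)^n + 4.
Apply f(0) = 8: A + 4 = 8 ⇒ A = 4.
So f(n) = 4 \cdot 3^{n} + 4.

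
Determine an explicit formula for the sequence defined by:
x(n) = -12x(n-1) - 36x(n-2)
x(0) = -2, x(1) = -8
Characteristic equation: x² + 12x + 36 = 0, which is (x - (-6))².
Repeated root r = -6.
General solution: x(n) = (A + Bn)·(-6)^n.
From x(0) = -2: A = -2.
From x(1) = -8: (A + B)·(-6) = -8 ⇒ B = \frac{10}{3}.
So x(n) = \left(\frac{10 n}{3} - 2\right) \cdot (-6)^n.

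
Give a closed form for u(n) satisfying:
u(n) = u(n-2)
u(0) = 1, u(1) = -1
Characteristic equation: x² - 1 = 0, which factors as (x - (1))(x - (-1)) = 0.
Roots r₁ = 1, r₂ = -1 (distinct).
General solution: u(n) = A·(1)^n + B·(-1)^n.
From u(0) = 1: A + B = 1.
From u(1) = -1: A - B = -1.
Solving: A = 0, B = 1.
So u(n) = \left(-1\right)^{n}.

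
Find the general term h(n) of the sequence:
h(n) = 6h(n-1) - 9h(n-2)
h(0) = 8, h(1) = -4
Characteristic equation: x² - 6x + 9 = 0, which is (x - (3))².
Repeated root r = 3.
General solution: h(n) = (A + Bn)·(3)^n.
From h(0) = 8: A = 8.
From h(1) = -4: (A + B)·(3) = -4 ⇒ B = - \frac{28}{3}.
So h(n) = \left(8 - \frac{28 n}{3}\right) \cdot (3)^n.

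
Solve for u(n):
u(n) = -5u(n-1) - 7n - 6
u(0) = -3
First-order linear with linear forcing.
Homogeneous solution: u_h(n) = A·(-5)^n.
Try particular u_p(n) = pn + q. Substituting:
  pn + q = -5(p(n-1) + q) - 7n - 6.
Matching the n-coefficient: p = -5p - 7 ⇒ p = - \frac{7}{6}.
Matching constants: q = 5p - 5q - 6 ⇒ q = - \frac{71}{36}.
General: u(n) = A·(-5)^n - \frac{7 n}{6} - \frac{71}{36}.
Apply u(0) = -3: A - \frac{71}{36} = -3 ⇒ A = - \frac{37}{36}.
So u(n) = - \frac{37 \left(-5\right)^{n}}{36} - \frac{7 n}{6} - \frac{71}{36}.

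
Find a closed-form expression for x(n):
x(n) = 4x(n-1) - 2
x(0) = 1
First-order linear non-homogeneous.
Homogeneous solution: x_h(n) = A·(4)^n.
Try constant particular solution x_p = K: K = 4K - 2 ⇒ K = \frac{2}{3}.
General: x(n) = A·(4)^n + \frac{2}{3}.
Apply x(0) = 1: A + \frac{2}{3} = 1 ⇒ A = \frac{1}{3}.
So x(n) = \frac{4^{n}}{3} + \frac{2}{3}.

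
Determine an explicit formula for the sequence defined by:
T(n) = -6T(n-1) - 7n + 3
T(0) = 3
First-order linear with linear forcing.
Homogeneous solution: T_h(n) = A·(-6)^n.
Try particular T_p(n) = pn + q. Substituting:
  pn + q = -6(p(n-1) + q) - 7n + 3.
Matching the n-coefficient: p = -6p - 7 ⇒ p = -1.
Matching constants: q = 6p - 6q + 3 ⇒ q = - \frac{3}{7}.
General: T(n) = A·(-6)^n - n - \frac{3}{7}.
Apply T(0) = 3: A - \frac{3}{7} = 3 ⇒ A = \frac{24}{7}.
So T(n) = \frac{24 \left(-6\right)^{n}}{7} - n - \frac{3}{7}.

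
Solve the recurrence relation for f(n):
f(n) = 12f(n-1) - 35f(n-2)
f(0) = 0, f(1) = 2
Characteristic equation: x² - 12x + 35 = 0, which factors as (x - (7))(x - (5)) = 0.
Roots r₁ = 7, r₂ = 5 (distinct).
General solution: f(n) = A·(7)^n + B·(5)^n.
From f(0) = 0: A + B = 0.
From f(1) = 2: 7A + 5B = 2.
Solving: A = 1, B = -1.
So f(n) = - 5^{n} + 7^{n}.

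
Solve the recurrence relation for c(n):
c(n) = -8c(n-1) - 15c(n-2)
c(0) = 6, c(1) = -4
Characteristic equation: x² + 8x + 15 = 0, which factors as (x - (-3))(x - (-5)) = 0.
Roots r₁ = -3, r₂ = -5 (distinct).
General solution: c(n) = A·(-3)^n + B·(-5)^n.
From c(0) = 6: A + B = 6.
From c(1) = -4: -3A - 5B = -4.
Solving: A = 13, B = -7.
So c(n) = 13 \left(-3\right)^{n} - 7 \left(-5\right)^{n}.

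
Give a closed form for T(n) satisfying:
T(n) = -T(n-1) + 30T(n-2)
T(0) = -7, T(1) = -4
Characteristic equation: x² + x - 30 = 0, which factors as (x - (5))(x - (-6)) = 0.
Roots r₁ = 5, r₂ = -6 (distinct).
General solution: T(n) = A·(5)^n + B·(-6)^n.
From T(0) = -7: A + B = -7.
From T(1) = -4: 5A - 6B = -4.
Solving: A = - \frac{46}{11}, B = - \frac{31}{11}.
So T(n) = - \frac{31 \left(-6\right)^{n}}{11} - \frac{46 \cdot 5^{n}}{11}.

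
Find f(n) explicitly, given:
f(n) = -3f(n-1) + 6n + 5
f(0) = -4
First-order linear with linear forcing.
Homogeneous solution: f_h(n) = A·(-3)^n.
Try particular f_p(n) = pn + q. Substituting:
  pn + q = -3(p(n-1) + q) + 6n + 5.
Matching the n-coefficient: p = -3p + 6 ⇒ p = \frac{3}{2}.
Matching constants: q = 3p - 3q + 5 ⇒ q = \frac{19}{8}.
General: f(n) = A·(-3)^n + \frac{3 n}{2} + \frac{19}{8}.
Apply f(0) = -4: A + \frac{19}{8} = -4 ⇒ A = - \frac{51}{8}.
So f(n) = - \frac{51 \left(-3\right)^{n}}{8} + \frac{3 n}{2} + \frac{19}{8}.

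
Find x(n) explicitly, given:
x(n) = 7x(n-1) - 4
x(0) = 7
First-order linear non-homogeneous.
Homogeneous solution: x_h(n) = A·(7)^n.
Try constant particular solution x_p = K: K = 7K - 4 ⇒ K = \frac{2}{3}.
General: x(n) = A·(7)^n + \frac{2}{3}.
Apply x(0) = 7: A + \frac{2}{3} = 7 ⇒ A = \frac{19}{3}.
So x(n) = \frac{19 \cdot 7^{n}}{3} + \frac{2}{3}.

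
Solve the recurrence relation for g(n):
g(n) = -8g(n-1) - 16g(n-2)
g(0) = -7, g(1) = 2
Characteristic equation: x² + 8x + 16 = 0, which is (x - (-4))².
Repeated root r = -4.
General solution: g(n) = (A + Bn)·(-4)^n.
From g(0) = -7: A = -7.
From g(1) = 2: (A + B)·(-4) = 2 ⇒ B = \frac{13}{2}.
So g(n) = \left(\frac{13 n}{2} - 7\right) \cdot (-4)^n.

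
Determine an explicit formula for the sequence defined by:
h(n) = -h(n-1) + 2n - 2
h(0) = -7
First-order linear with linear forcing.
Homogeneous solution: h_h(n) = A·(-1)^n.
Try particular h_p(n) = pn + q. Substituting:
  pn + q = -(p(n-1) + q) + 2n - 2.
Matching the n-coefficient: p = -p + 2 ⇒ p = 1.
Matching constants: q = p - q - 2 ⇒ q = - \frac{1}{2}.
General: h(n) = A·(-1)^n + n - \frac{1}{2}.
Apply h(0) = -7: A - \frac{1}{2} = -7 ⇒ A = - \frac{13}{2}.
So h(n) = - \frac{13 \left(-1\right)^{n}}{2} + n - \frac{1}{2}.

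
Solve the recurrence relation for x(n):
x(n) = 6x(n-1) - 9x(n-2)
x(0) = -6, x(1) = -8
Characteristic equation: x² - 6x + 9 = 0, which is (x - (3))².
Repeated root r = 3.
General solution: x(n) = (A + Bn)·(3)^n.
From x(0) = -6: A = -6.
From x(1) = -8: (A + B)·(3) = -8 ⇒ B = \frac{10}{3}.
So x(n) = \left(\frac{10 n}{3} - 6\right) \cdot (3)^n.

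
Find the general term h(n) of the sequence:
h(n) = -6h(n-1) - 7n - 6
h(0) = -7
First-order linear with linear forcing.
Homogeneous solution: h_h(n) = A·(-6)^n.
Try particular h_p(n) = pn + q. Substituting:
  pn + q = -6(p(n-1) + q) - 7n - 6.
Matching the n-coefficient: p = -6p - 7 ⇒ p = -1.
Matching constants: q = 6p - 6q - 6 ⇒ q = - \frac{12}{7}.
General: h(n) = A·(-6)^n - n - \frac{12}{7}.
Apply h(0) = -7: A - \frac{12}{7} = -7 ⇒ A = - \frac{37}{7}.
So h(n) = - \frac{37 \left(-6\right)^{n}}{7} - n - \frac{12}{7}.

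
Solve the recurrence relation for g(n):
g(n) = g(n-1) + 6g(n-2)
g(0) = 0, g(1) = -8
Characteristic equation: x² - x - 6 = 0, which factors as (x - (-2))(x - (3)) = 0.
Roots r₁ = -2, r₂ = 3 (distinct).
General solution: g(n) = A·(-2)^n + B·(3)^n.
From g(0) = 0: A + B = 0.
From g(1) = -8: -2A + 3B = -8.
Solving: A = \frac{8}{5}, B = - \frac{8}{5}.
So g(n) = \frac{8 \left(-2\right)^{n}}{5} - \frac{8 \cdot 3^{n}}{5}.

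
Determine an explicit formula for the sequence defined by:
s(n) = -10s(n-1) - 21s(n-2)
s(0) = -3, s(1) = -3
Characteristic equation: x² + 10x + 21 = 0, which factors as (x - (-3))(x - (-7)) = 0.
Roots r₁ = -3, r₂ = -7 (distinct).
General solution: s(n) = A·(-3)^n + B·(-7)^n.
From s(0) = -3: A + B = -3.
From s(1) = -3: -3A - 7B = -3.
Solving: A = -6, B = 3.
So s(n) = - 6 \left(-3\right)^{n} + 3 \left(-7\right)^{n}.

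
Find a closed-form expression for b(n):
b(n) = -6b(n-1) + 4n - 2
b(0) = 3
First-order linear with linear forcing.
Homogeneous solution: b_h(n) = A·(-6)^n.
Try particular b_p(n) = pn + q. Substituting:
  pn + q = -6(p(n-1) + q) + 4n - 2.
Matching the n-coefficient: p = -6p + 4 ⇒ p = \frac{4}{7}.
Matching constants: q = 6p - 6q - 2 ⇒ q = \frac{10}{49}.
General: b(n) = A·(-6)^n + \frac{4 n}{7} + \frac{10}{49}.
Apply b(0) = 3: A + \frac{10}{49} = 3 ⇒ A = \frac{137}{49}.
So b(n) = \frac{137 \left(-6\right)^{n}}{49} + \frac{4 n}{7} + \frac{10}{49}.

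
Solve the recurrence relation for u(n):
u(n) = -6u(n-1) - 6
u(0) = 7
First-order linear non-homogeneous.
Homogeneous solution: u_h(n) = A·(-6)^n.
Try constant particular solution u_p = K: K = -6K - 6 ⇒ K = - \frac{6}{7}.
General: u(n) = A·(-6)^n - \frac{6}{7}.
Apply u(0) = 7: A - \frac{6}{7} = 7 ⇒ A = \frac{55}{7}.
So u(n) = \frac{55 \left(-6\right)^{n}}{7} - \frac{6}{7}.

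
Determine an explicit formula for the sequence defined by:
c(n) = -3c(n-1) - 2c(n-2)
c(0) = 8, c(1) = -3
Characteristic equation: x² + 3x + 2 = 0, which factors as (x - (-1))(x - (-2)) = 0.
Roots r₁ = -1, r₂ = -2 (distinct).
General solution: c(n) = A·(-1)^n + B·(-2)^n.
From c(0) = 8: A + B = 8.
From c(1) = -3: -A - 2B = -3.
Solving: A = 13, B = -5.
So c(n) = 13 \left(-1\right)^{n} - 5 \left(-2\right)^{n}.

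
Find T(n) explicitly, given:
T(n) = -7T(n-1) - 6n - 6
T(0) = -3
First-order linear with linear forcing.
Homogeneous solution: T_h(n) = A·(-7)^n.
Try particular T_p(n) = pn + q. Substituting:
  pn + q = -7(p(n-1) + q) - 6n - 6.
Matching the n-coefficient: p = -7p - 6 ⇒ p = - \frac{3}{4}.
Matching constants: q = 7p - 7q - 6 ⇒ q = - \frac{45}{32}.
General: T(n) = A·(-7)^n - \frac{3 n}{4} - \frac{45}{32}.
Apply T(0) = -3: A - \frac{45}{32} = -3 ⇒ A = - \frac{51}{32}.
So T(n) = - \frac{51 \left(-7\right)^{n}}{32} - \frac{3 n}{4} - \frac{45}{32}.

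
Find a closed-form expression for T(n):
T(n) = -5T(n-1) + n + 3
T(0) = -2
First-order linear with linear forcing.
Homogeneous solution: T_h(n) = A·(-5)^n.
Try particular T_p(n) = pn + q. Substituting:
  pn + q = -5(p(n-1) + q) + n + 3.
Matching the n-coefficient: p = -5p + 1 ⇒ p = \frac{1}{6}.
Matching constants: q = 5p - 5q + 3 ⇒ q = \frac{23}{36}.
General: T(n) = A·(-5)^n + \frac{n}{6} + \frac{23}{36}.
Apply T(0) = -2: A + \frac{23}{36} = -2 ⇒ A = - \frac{95}{36}.
So T(n) = - \frac{95 \left(-5\right)^{n}}{36} + \frac{n}{6} + \frac{23}{36}.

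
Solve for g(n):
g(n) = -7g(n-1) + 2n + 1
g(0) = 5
First-order linear with linear forcing.
Homogeneous solution: g_h(n) = A·(-7)^n.
Try particular g_p(n) = pn + q. Substituting:
  pn + q = -7(p(n-1) + q) + 2n + 1.
Matching the n-coefficient: p = -7p + 2 ⇒ p = \frac{1}{4}.
Matching constants: q = 7p - 7q + 1 ⇒ q = \frac{11}{32}.
General: g(n) = A·(-7)^n + \frac{n}{4} + \frac{11}{32}.
Apply g(0) = 5: A + \frac{11}{32} = 5 ⇒ A = \frac{149}{32}.
So g(n) = \frac{149 \left(-7\right)^{n}}{32} + \frac{n}{4} + \frac{11}{32}.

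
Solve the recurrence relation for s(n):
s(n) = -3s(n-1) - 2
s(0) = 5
First-order linear non-homogeneous.
Homogeneous solution: s_h(n) = A·(-3)^n.
Try constant particular solution s_p = K: K = -3K - 2 ⇒ K = - \frac{1}{2}.
General: s(n) = A·(-3)^n - \frac{1}{2}.
Apply s(0) = 5: A - \frac{1}{2} = 5 ⇒ A = \frac{11}{2}.
So s(n) = \frac{11 \left(-3\right)^{n}}{2} - \frac{1}{2}.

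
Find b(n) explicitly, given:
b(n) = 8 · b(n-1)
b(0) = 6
Pure geometric recurrence with ratio 8.
By induction b(n) = b(0) · (8)^n = 6 \cdot 8^{n}.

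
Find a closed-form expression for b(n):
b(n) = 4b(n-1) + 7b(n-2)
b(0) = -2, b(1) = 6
Characteristic equation: x² - 4x - 7 = 0.
Discriminant Δ = (4)² + 4·(7) = 44.
Roots r₁,₂ = (4 ± √44)/2, so r₁ = 2 + \sqrt{11}, r₂ = 2 - \sqrt{11}.
General solution: b(n) = A·r₁^n + B·r₂^n.
From the initial conditions, A + B = -2 and r₁A + r₂B = 6.
Since r₁ - r₂ = √44: A = (6 - (-2)r₂)/√44 = -1 + \frac{5 \sqrt{11}}{11}, and B = -2 - A = - \frac{5 \sqrt{11}}{11} - 1.
So b(n) = \left(-1 + \frac{5 \sqrt{11}}{11}\right)\left(2 + \sqrt{11}\right)^n + \left(- \frac{5 \sqrt{11}}{11} - 1\right)\left(2 - \sqrt{11}\right)^n.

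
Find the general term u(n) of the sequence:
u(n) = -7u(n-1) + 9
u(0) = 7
First-order linear non-homogeneous.
Homogeneous solution: u_h(n) = A·(-7)^n.
Try constant particular solution u_p = K: K = -7K + 9 ⇒ K = \frac{9}{8}.
General: u(n) = A·(-7)^n + \frac{9}{8}.
Apply u(0) = 7: A + \frac{9}{8} = 7 ⇒ A = \frac{47}{8}.
So u(n) = \frac{47 \left(-7\right)^{n}}{8} + \frac{9}{8}.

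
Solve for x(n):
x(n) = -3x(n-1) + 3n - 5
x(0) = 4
First-order linear with linear forcing.
Homogeneous solution: x_h(n) = A·(-3)^n.
Try particular x_p(n) = pn + q. Substituting:
  pn + q = -3(p(n-1) + q) + 3n - 5.
Matching the n-coefficient: p = -3p + 3 ⇒ p = \frac{3}{4}.
Matching constants: q = 3p - 3q - 5 ⇒ q = - \frac{11}{16}.
General: x(n) = A·(-3)^n + \frac{3 n}{4} - \frac{11}{16}.
Apply x(0) = 4: A - \frac{11}{16} = 4 ⇒ A = \frac{75}{16}.
So x(n) = \frac{75 \left(-3\right)^{n}}{16} + \frac{3 n}{4} - \frac{11}{16}.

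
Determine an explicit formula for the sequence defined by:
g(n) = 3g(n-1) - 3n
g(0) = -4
First-order linear with linear forcing.
Homogeneous solution: g_h(n) = A·(3)^n.
Try particular g_p(n) = pn + q. Substituting:
  pn + q = 3(p(n-1) + q) - 3n.
Matching the n-coefficient: p = 3p - 3 ⇒ p = \frac{3}{2}.
Matching constants: q = -3p + 3q ⇒ q = \frac{9}{4}.
General: g(n) = A·(3)^n + \frac{3 n}{2} + \frac{9}{4}.
Apply g(0) = -4: A + \frac{9}{4} = -4 ⇒ A = - \frac{25}{4}.
So g(n) = - \frac{25 \cdot 3^{n}}{4} + \frac{3 n}{2} + \frac{9}{4}.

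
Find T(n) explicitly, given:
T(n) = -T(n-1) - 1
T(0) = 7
First-order linear non-homogeneous.
Homogeneous solution: T_h(n) = A·(-1)^n.
Try constant particular solution T_p = K: K = -K - 1 ⇒ K = - \frac{1}{2}.
General: T(n) = A·(-1)^n - \frac{1}{2}.
Apply T(0) = 7: A - \frac{1}{2} = 7 ⇒ A = \frac{15}{2}.
So T(n) = \frac{15 \left(-1\right)^{n}}{2} - \frac{1}{2}.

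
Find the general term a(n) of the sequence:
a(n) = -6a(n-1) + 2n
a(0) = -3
First-order linear with linear forcing.
Homogeneous solution: a_h(n) = A·(-6)^n.
Try particular a_p(n) = pn + q. Substituting:
  pn + q = -6(p(n-1) + q) + 2n.
Matching the n-coefficient: p = -6p + 2 ⇒ p = \frac{2}{7}.
Matching constants: q = 6p - 6q ⇒ q = \frac{12}{49}.
General: a(n) = A·(-6)^n + \frac{2 n}{7} + \frac{12}{49}.
Apply a(0) = -3: A + \frac{12}{49} = -3 ⇒ A = - \frac{159}{49}.
So a(n) = - \frac{159 \left(-6\right)^{n}}{49} + \frac{2 n}{7} + \frac{12}{49}.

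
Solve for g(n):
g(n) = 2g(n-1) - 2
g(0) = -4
First-order linear non-homogeneous.
Homogeneous solution: g_h(n) = A·(2)^n.
Try constant particular solution g_p = K: K = 2K - 2 ⇒ K = 2.
General: g(n) = A·(2)^n + 2.
Apply g(0) = -4: A + 2 = -4 ⇒ A = -6.
So g(n) = 2 - 6 \cdot 2^{n}.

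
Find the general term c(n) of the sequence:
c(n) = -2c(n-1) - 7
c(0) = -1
First-order linear non-homogeneous.
Homogeneous solution: c_h(n) = A·(-2)^n.
Try constant particular solution c_p = K: K = -2K - 7 ⇒ K = - \frac{7}{3}.
General: c(n) = A·(-2)^n - \frac{7}{3}.
Apply c(0) = -1: A - \frac{7}{3} = -1 ⇒ A = \frac{4}{3}.
So c(n) = \frac{4 \left(-2\right)^{n}}{3} - \frac{7}{3}.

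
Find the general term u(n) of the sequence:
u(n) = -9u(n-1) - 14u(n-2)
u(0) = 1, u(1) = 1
Characteristic equation: x² + 9x + 14 = 0, which factors as (x - (-7))(x - (-2)) = 0.
Roots r₁ = -7, r₂ = -2 (distinct).
General solution: u(n) = A·(-7)^n + B·(-2)^n.
From u(0) = 1: A + B = 1.
From u(1) = 1: -7A - 2B = 1.
Solving: A = - \frac{3}{5}, B = \frac{8}{5}.
So u(n) = \frac{8 \left(-2\right)^{n}}{5} - \frac{3 \left(-7\right)^{n}}{5}.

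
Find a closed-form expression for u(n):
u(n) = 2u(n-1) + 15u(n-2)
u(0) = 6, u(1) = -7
Characteristic equation: x² - 2x - 15 = 0, which factors as (x - (5))(x - (-3)) = 0.
Roots r₁ = 5, r₂ = -3 (distinct).
General solution: u(n) = A·(5)^n + B·(-3)^n.
From u(0) = 6: A + B = 6.
From u(1) = -7: 5A - 3B = -7.
Solving: A = \frac{11}{8}, B = \frac{37}{8}.
So u(n) = \frac{37 \left(-3\right)^{n}}{8} + \frac{11 \cdot 5^{n}}{8}.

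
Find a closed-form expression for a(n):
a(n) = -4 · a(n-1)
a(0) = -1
Pure geometric recurrence with ratio -4.
By induction a(n) = a(0) · (-4)^n = - \left(-4\right)^{n}.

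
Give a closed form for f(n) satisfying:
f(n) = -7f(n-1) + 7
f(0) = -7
First-order linear non-homogeneous.
Homogeneous solution: f_h(n) = A·(-7)^n.
Try constant particular solution f_p = K: K = -7K + 7 ⇒ K = \frac{7}{8}.
General: f(n) = A·(-7)^n + \frac{7}{8}.
Apply f(0) = -7: A + \frac{7}{8} = -7 ⇒ A = - \frac{63}{8}.
So f(n) = \frac{7}{8} - \frac{63 \left(-7\right)^{n}}{8}.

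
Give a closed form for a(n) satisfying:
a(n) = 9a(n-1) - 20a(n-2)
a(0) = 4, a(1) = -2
Characteristic equation: x² - 9x + 20 = 0, which factors as (x - (5))(x - (4)) = 0.
Roots r₁ = 5, r₂ = 4 (distinct).
General solution: a(n) = A·(5)^n + B·(4)^n.
From a(0) = 4: A + B = 4.
From a(1) = -2: 5A + 4B = -2.
Solving: A = -18, B = 22.
So a(n) = 22 \cdot 4^{n} - 18 \cdot 5^{n}.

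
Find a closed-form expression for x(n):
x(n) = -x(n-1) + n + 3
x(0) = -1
First-order linear with linear forcing.
Homogeneous solution: x_h(n) = A·(-1)^n.
Try particular x_p(n) = pn + q. Substituting:
  pn + q = -(p(n-1) + q) + n + 3.
Matching the n-coefficient: p = -p + 1 ⇒ p = \frac{1}{2}.
Matching constants: q = p - q + 3 ⇒ q = \frac{7}{4}.
General: x(n) = A·(-1)^n + \frac{n}{2} + \frac{7}{4}.
Apply x(0) = -1: A + \frac{7}{4} = -1 ⇒ A = - \frac{11}{4}.
So x(n) = - \frac{11 \left(-1\right)^{n}}{4} + \frac{n}{2} + \frac{7}{4}.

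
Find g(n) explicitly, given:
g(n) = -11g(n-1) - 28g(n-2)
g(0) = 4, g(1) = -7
Characteristic equation: x² + 11x + 28 = 0, which factors as (x - (-7))(x - (-4)) = 0.
Roots r₁ = -7, r₂ = -4 (distinct).
General solution: g(n) = A·(-7)^n + B·(-4)^n.
From g(0) = 4: A + B = 4.
From g(1) = -7: -7A - 4B = -7.
Solving: A = -3, B = 7.
So g(n) = 7 \left(-4\right)^{n} - 3 \left(-7\right)^{n}.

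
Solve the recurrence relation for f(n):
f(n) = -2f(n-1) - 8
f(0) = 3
First-order linear non-homogeneous.
Homogeneous solution: f_h(n) = A·(-2)^n.
Try constant particular solution f_p = K: K = -2K - 8 ⇒ K = - \frac{8}{3}.
General: f(n) = A·(-2)^n - \frac{8}{3}.
Apply f(0) = 3: A - \frac{8}{3} = 3 ⇒ A = \frac{17}{3}.
So f(n) = \frac{17 \left(-2\right)^{n}}{3} - \frac{8}{3}.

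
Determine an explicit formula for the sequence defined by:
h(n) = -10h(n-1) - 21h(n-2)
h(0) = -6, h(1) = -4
Characteristic equation: x² + 10x + 21 = 0, which factors as (x - (-3))(x - (-7)) = 0.
Roots r₁ = -3, r₂ = -7 (distinct).
General solution: h(n) = A·(-3)^n + B·(-7)^n.
From h(0) = -6: A + B = -6.
From h(1) = -4: -3A - 7B = -4.
Solving: A = - \frac{23}{2}, B = \frac{11}{2}.
So h(n) = - \frac{23 \left(-3\right)^{n}}{2} + \frac{11 \left(-7\right)^{n}}{2}.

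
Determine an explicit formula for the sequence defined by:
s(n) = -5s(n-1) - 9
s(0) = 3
First-order linear non-homogeneous.
Homogeneous solution: s_h(n) = A·(-5)^n.
Try constant particular solution s_p = K: K = -5K - 9 ⇒ K = - \frac{3}{2}.
General: s(n) = A·(-5)^n - \frac{3}{2}.
Apply s(0) = 3: A - \frac{3}{2} = 3 ⇒ A = \frac{9}{2}.
So s(n) = \frac{9 \left(-5\right)^{n}}{2} - \frac{3}{2}.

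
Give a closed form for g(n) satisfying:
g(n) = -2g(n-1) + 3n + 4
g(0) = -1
First-order linear with linear forcing.
Homogeneous solution: g_h(n) = A·(-2)^n.
Try particular g_p(n) = pn + q. Substituting:
  pn + q = -2(p(n-1) + q) + 3n + 4.
Matching the n-coefficient: p = -2p + 3 ⇒ p = 1.
Matching constants: q = 2p - 2q + 4 ⇒ q = 2.
General: g(n) = A·(-2)^n + n + 2.
Apply g(0) = -1: A + 2 = -1 ⇒ A = -3.
So g(n) = - 3 \left(-2\right)^{n} + n + 2.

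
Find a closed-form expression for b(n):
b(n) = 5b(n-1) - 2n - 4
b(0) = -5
First-order linear with linear forcing.
Homogeneous solution: b_h(n) = A·(5)^n.
Try particular b_p(n) = pn + q. Substituting:
  pn + q = 5(p(n-1) + q) - 2n - 4.
Matching the n-coefficient: p = 5p - 2 ⇒ p = \frac{1}{2}.
Matching constants: q = -5p + 5q - 4 ⇒ q = \frac{13}{8}.
General: b(n) = A·(5)^n + \frac{n}{2} + \frac{13}{8}.
Apply b(0) = -5: A + \frac{13}{8} = -5 ⇒ A = - \frac{53}{8}.
So b(n) = - \frac{53 \cdot 5^{n}}{8} + \frac{n}{2} + \frac{13}{8}.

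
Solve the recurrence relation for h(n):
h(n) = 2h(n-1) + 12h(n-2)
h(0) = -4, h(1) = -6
Characteristic equation: x² - 2x - 12 = 0.
Discriminant Δ = (2)² + 4·(12) = 52.
Roots r₁,₂ = (2 ± √52)/2, so r₁ = 1 + \sqrt{13}, r₂ = 1 - \sqrt{13}.
General solution: h(n) = A·r₁^n + B·r₂^n.
From the initial conditions, A + B = -4 and r₁A + r₂B = -6.
Since r₁ - r₂ = √52: A = (-6 - (-4)r₂)/√52 = -2 - \frac{\sqrt{13}}{13}, and B = -4 - A = -2 + \frac{\sqrt{13}}{13}.
So h(n) = \left(-2 - \frac{\sqrt{13}}{13}\right)\left(1 + \sqrt{13}\right)^n + \left(-2 + \frac{\sqrt{13}}{13}\right)\left(1 - \sqrt{13}\right)^n.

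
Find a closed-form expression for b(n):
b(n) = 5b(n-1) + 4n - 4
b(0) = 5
First-order linear with linear forcing.
Homogeneous solution: b_h(n) = A·(5)^n.
Try particular b_p(n) = pn + q. Substituting:
  pn + q = 5(p(n-1) + q) + 4n - 4.
Matching the n-coefficient: p = 5p + 4 ⇒ p = -1.
Matching constants: q = -5p + 5q - 4 ⇒ q = - \frac{1}{4}.
General: b(n) = A·(5)^n - n - \frac{1}{4}.
Apply b(0) = 5: A - \frac{1}{4} = 5 ⇒ A = \frac{21}{4}.
So b(n) = \frac{21 \cdot 5^{n}}{4} - n - \frac{1}{4}.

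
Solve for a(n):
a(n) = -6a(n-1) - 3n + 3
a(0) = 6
First-order linear with linear forcing.
Homogeneous solution: a_h(n) = A·(-6)^n.
Try particular a_p(n) = pn + q. Substituting:
  pn + q = -6(p(n-1) + q) - 3n + 3.
Matching the n-coefficient: p = -6p - 3 ⇒ p = - \frac{3}{7}.
Matching constants: q = 6p - 6q + 3 ⇒ q = \frac{3}{49}.
General: a(n) = A·(-6)^n - \frac{3 n}{7} + \frac{3}{49}.
Apply a(0) = 6: A + \frac{3}{49} = 6 ⇒ A = \frac{291}{49}.
So a(n) = \frac{291 \left(-6\right)^{n}}{49} - \frac{3 n}{7} + \frac{3}{49}.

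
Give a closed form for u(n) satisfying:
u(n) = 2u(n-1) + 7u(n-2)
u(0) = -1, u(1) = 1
Characteristic equation: x² - 2x - 7 = 0.
Discriminant Δ = (2)² + 4·(7) = 32.
Roots r₁,₂ = (2 ± √32)/2, so r₁ = 1 + 2 \sqrt{2}, r₂ = 1 - 2 \sqrt{2}.
General solution: u(n) = A·r₁^n + B·r₂^n.
From the initial conditions, A + B = -1 and r₁A + r₂B = 1.
Since r₁ - r₂ = √32: A = (1 - (-1)r₂)/√32 = - \frac{1}{2} + \frac{\sqrt{2}}{4}, and B = -1 - A = - \frac{1}{2} - \frac{\sqrt{2}}{4}.
So u(n) = \left(- \frac{1}{2} + \frac{\sqrt{2}}{4}\right)\left(1 + 2 \sqrt{2}\right)^n + \left(- \frac{1}{2} - \frac{\sqrt{2}}{4}\right)\left(1 - 2 \sqrt{2}\right)^n.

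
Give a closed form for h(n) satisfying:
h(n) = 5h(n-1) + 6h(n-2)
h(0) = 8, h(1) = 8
Characteristic equation: x² - 5x - 6 = 0, which factors as (x - (6))(x - (-1)) = 0.
Roots r₁ = 6, r₂ = -1 (distinct).
General solution: h(n) = A·(6)^n + B·(-1)^n.
From h(0) = 8: A + B = 8.
From h(1) = 8: 6A - B = 8.
Solving: A = \frac{16}{7}, B = \frac{40}{7}.
So h(n) = \frac{40 \left(-1\right)^{n}}{7} + \frac{16 \cdot 6^{n}}{7}.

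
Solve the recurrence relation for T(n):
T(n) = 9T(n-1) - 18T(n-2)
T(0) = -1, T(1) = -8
Characteristic equation: x² - 9x + 18 = 0, which factors as (x - (3))(x - (6)) = 0.
Roots r₁ = 3, r₂ = 6 (distinct).
General solution: T(n) = A·(3)^n + B·(6)^n.
From T(0) = -1: A + B = -1.
From T(1) = -8: 3A + 6B = -8.
Solving: A = \frac{2}{3}, B = - \frac{5}{3}.
So T(n) = \frac{2 \cdot 3^{n}}{3} - \frac{5 \cdot 6^{n}}{3}.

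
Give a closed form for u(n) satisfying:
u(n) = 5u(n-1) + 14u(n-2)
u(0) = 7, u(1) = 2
Characteristic equation: x² - 5x - 14 = 0, which factors as (x - (-2))(x - (7)) = 0.
Roots r₁ = -2, r₂ = 7 (distinct).
General solution: u(n) = A·(-2)^n + B·(7)^n.
From u(0) = 7: A + B = 7.
From u(1) = 2: -2A + 7B = 2.
Solving: A = \frac{47}{9}, B = \frac{16}{9}.
So u(n) = \frac{47 \left(-2\right)^{n}}{9} + \frac{16 \cdot 7^{n}}{9}.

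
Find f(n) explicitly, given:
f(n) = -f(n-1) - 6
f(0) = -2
First-order linear non-homogeneous.
Homogeneous solution: f_h(n) = A·(-1)^n.
Try constant particular solution f_p = K: K = -K - 6 ⇒ K = -3.
General: f(n) = A·(-1)^n - 3.
Apply f(0) = -2: A - 3 = -2 ⇒ A = 1.
So f(n) = \left(-1\right)^{n} - 3.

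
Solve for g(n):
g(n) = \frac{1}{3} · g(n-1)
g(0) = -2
Pure geometric recurrence with ratio \frac{1}{3}.
By induction g(n) = g(0) · (\frac{1}{3})^n = - 2 \cdot 3^{- n}.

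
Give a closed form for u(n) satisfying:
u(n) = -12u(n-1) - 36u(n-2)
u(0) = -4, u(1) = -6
Characteristic equation: x² + 12x + 36 = 0, which is (x - (-6))².
Repeated root r = -6.
General solution: u(n) = (A + Bn)·(-6)^n.
From u(0) = -4: A = -4.
From u(1) = -6: (A + B)·(-6) = -6 ⇒ B = 5.
So u(n) = \left(5 n - 4\right) \cdot (-6)^n.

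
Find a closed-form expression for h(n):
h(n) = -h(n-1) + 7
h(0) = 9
First-order linear non-homogeneous.
Homogeneous solution: h_h(n) = A·(-1)^n.
Try constant particular solution h_p = K: K = -K + 7 ⇒ K = \frac{7}{2}.
General: h(n) = A·(-1)^n + \frac{7}{2}.
Apply h(0) = 9: A + \frac{7}{2} = 9 ⇒ A = \frac{11}{2}.
So h(n) = \frac{11 \left(-1\right)^{n}}{2} + \frac{7}{2}.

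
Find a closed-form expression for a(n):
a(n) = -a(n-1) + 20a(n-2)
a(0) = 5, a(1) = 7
Characteristic equation: x² + x - 20 = 0, which factors as (x - (4))(x - (-5)) = 0.
Roots r₁ = 4, r₂ = -5 (distinct).
General solution: a(n) = A·(4)^n + B·(-5)^n.
From a(0) = 5: A + B = 5.
From a(1) = 7: 4A - 5B = 7.
Solving: A = \frac{32}{9}, B = \frac{13}{9}.
So a(n) = \frac{13 \left(-5\right)^{n}}{9} + \frac{32 \cdot 4^{n}}{9}.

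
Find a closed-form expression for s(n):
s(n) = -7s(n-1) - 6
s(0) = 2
First-order linear non-homogeneous.
Homogeneous solution: s_h(n) = A·(-7)^n.
Try constant particular solution s_p = K: K = -7K - 6 ⇒ K = - \frac{3}{4}.
General: s(n) = A·(-7)^n - \frac{3}{4}.
Apply s(0) = 2: A - \frac{3}{4} = 2 ⇒ A = \frac{11}{4}.
So s(n) = \frac{11 \left(-7\right)^{n}}{4} - \frac{3}{4}.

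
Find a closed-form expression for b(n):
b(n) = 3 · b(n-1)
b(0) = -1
Pure geometric recurrence with ratio 3.
By induction b(n) = b(0) · (3)^n = - 3^{n}.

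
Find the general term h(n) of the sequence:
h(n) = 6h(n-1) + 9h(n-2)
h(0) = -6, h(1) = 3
Characteristic equation: x² - 6x - 9 = 0.
Discriminant Δ = (6)² + 4·(9) = 72.
Roots r₁,₂ = (6 ± √72)/2, so r₁ = 3 + 3 \sqrt{2}, r₂ = 3 - 3 \sqrt{2}.
General solution: h(n) = A·r₁^n + B·r₂^n.
From the initial conditions, A + B = -6 and r₁A + r₂B = 3.
Since r₁ - r₂ = √72: A = (3 - (-6)r₂)/√72 = -3 + \frac{7 \sqrt{2}}{4}, and B = -6 - A = -3 - \frac{7 \sqrt{2}}{4}.
So h(n) = \left(-3 + \frac{7 \sqrt{2}}{4}\right)\left(3 + 3 \sqrt{2}\right)^n + \left(-3 - \frac{7 \sqrt{2}}{4}\right)\left(3 - 3 \sqrt{2}\right)^n.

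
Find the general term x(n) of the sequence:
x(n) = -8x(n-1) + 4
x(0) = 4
First-order linear non-homogeneous.
Homogeneous solution: x_h(n) = A·(-8)^n.
Try constant particular solution x_p = K: K = -8K + 4 ⇒ K = \frac{4}{9}.
General: x(n) = A·(-8)^n + \frac{4}{9}.
Apply x(0) = 4: A + \frac{4}{9} = 4 ⇒ A = \frac{32}{9}.
So x(n) = \frac{32 \left(-8\right)^{n}}{9} + \frac{4}{9}.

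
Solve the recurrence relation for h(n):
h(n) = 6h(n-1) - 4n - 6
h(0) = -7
First-order linear with linear forcing.
Homogeneous solution: h_h(n) = A·(6)^n.
Try particular h_p(n) = pn + q. Substituting:
  pn + q = 6(p(n-1) + q) - 4n - 6.
Matching the n-coefficient: p = 6p - 4 ⇒ p = \frac{4}{5}.
Matching constants: q = -6p + 6q - 6 ⇒ q = \frac{54}{25}.
General: h(n) = A·(6)^n + \frac{4 n}{5} + \frac{54}{25}.
Apply h(0) = -7: A + \frac{54}{25} = -7 ⇒ A = - \frac{229}{25}.
So h(n) = - \frac{229 \cdot 6^{n}}{25} + \frac{4 n}{5} + \frac{54}{25}.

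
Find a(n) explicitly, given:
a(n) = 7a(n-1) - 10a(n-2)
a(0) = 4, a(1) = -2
Characteristic equation: x² - 7x + 10 = 0, which factors as (x - (5))(x - (2)) = 0.
Roots r₁ = 5, r₂ = 2 (distinct).
General solution: a(n) = A·(5)^n + B·(2)^n.
From a(0) = 4: A + B = 4.
From a(1) = -2: 5A + 2B = -2.
Solving: A = - \frac{10}{3}, B = \frac{22}{3}.
So a(n) = \frac{22 \cdot 2^{n}}{3} - \frac{10 \cdot 5^{n}}{3}.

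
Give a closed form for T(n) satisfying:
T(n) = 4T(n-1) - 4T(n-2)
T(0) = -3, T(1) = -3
Characteristic equation: x² - 4x + 4 = 0, which is (x - (2))².
Repeated root r = 2.
General solution: T(n) = (A + Bn)·(2)^n.
From T(0) = -3: A = -3.
From T(1) = -3: (A + B)·(2) = -3 ⇒ B = \frac{3}{2}.
So T(n) = \left(\frac{3 n}{2} - 3\right) \cdot (2)^n.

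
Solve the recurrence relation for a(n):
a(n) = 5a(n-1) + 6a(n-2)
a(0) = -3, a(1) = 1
Characteristic equation: x² - 5x - 6 = 0, which factors as (x - (6))(x - (-1)) = 0.
Roots r₁ = 6, r₂ = -1 (distinct).
General solution: a(n) = A·(6)^n + B·(-1)^n.
From a(0) = -3: A + B = -3.
From a(1) = 1: 6A - B = 1.
Solving: A = - \frac{2}{7}, B = - \frac{19}{7}.
So a(n) = - \frac{19 \left(-1\right)^{n}}{7} - \frac{2 \cdot 6^{n}}{7}.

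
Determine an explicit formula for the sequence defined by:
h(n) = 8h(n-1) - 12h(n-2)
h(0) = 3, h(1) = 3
Characteristic equation: x² - 8x + 12 = 0, which factors as (x - (6))(x - (2)) = 0.
Roots r₁ = 6, r₂ = 2 (distinct).
General solution: h(n) = A·(6)^n + B·(2)^n.
From h(0) = 3: A + B = 3.
From h(1) = 3: 6A + 2B = 3.
Solving: A = - \frac{3}{4}, B = \frac{15}{4}.
So h(n) = \frac{15 \cdot 2^{n}}{4} - \frac{3 \cdot 6^{n}}{4}.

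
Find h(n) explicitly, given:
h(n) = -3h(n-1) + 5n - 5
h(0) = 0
First-order linear with linear forcing.
Homogeneous solution: h_h(n) = A·(-3)^n.
Try particular h_p(n) = pn + q. Substituting:
  pn + q = -3(p(n-1) + q) + 5n - 5.
Matching the n-coefficient: p = -3p + 5 ⇒ p = \frac{5}{4}.
Matching constants: q = 3p - 3q - 5 ⇒ q = - \frac{5}{16}.
General: h(n) = A·(-3)^n + \frac{5 n}{4} - \frac{5}{16}.
Apply h(0) = 0: A - \frac{5}{16} = 0 ⇒ A = \frac{5}{16}.
So h(n) = \frac{5 \left(-3\right)^{n}}{16} + \frac{5 n}{4} - \frac{5}{16}.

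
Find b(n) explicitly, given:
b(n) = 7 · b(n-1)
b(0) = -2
Pure geometric recurrence with ratio 7.
By induction b(n) = b(0) · (7)^n = - 2 \cdot 7^{n}.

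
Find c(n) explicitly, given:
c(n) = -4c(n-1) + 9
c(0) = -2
First-order linear non-homogeneous.
Homogeneous solution: c_h(n) = A·(-4)^n.
Try constant particular solution c_p = K: K = -4K + 9 ⇒ K = \frac{9}{5}.
General: c(n) = A·(-4)^n + \frac{9}{5}.
Apply c(0) = -2: A + \frac{9}{5} = -2 ⇒ A = - \frac{19}{5}.
So c(n) = \frac{9}{5} - \frac{19 \left(-4\right)^{n}}{5}.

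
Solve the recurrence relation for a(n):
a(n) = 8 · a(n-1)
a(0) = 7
Pure geometric recurrence with ratio 8.
By induction a(n) = a(0) · (8)^n = 7 \cdot 8^{n}.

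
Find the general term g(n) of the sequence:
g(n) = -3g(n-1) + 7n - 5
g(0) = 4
First-order linear with linear forcing.
Homogeneous solution: g_h(n) = A·(-3)^n.
Try particular g_p(n) = pn + q. Substituting:
  pn + q = -3(p(n-1) + q) + 7n - 5.
Matching the n-coefficient: p = -3p + 7 ⇒ p = \frac{7}{4}.
Matching constants: q = 3p - 3q - 5 ⇒ q = \frac{1}{16}.
General: g(n) = A·(-3)^n + \frac{7 n}{4} + \frac{1}{16}.
Apply g(0) = 4: A + \frac{1}{16} = 4 ⇒ A = \frac{63}{16}.
So g(n) = \frac{63 \left(-3\right)^{n}}{16} + \frac{7 n}{4} + \frac{1}{16}.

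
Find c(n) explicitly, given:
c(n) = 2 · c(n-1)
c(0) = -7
Pure geometric recurrence with ratio 2.
By induction c(n) = c(0) · (2)^n = - 7 \cdot 2^{n}.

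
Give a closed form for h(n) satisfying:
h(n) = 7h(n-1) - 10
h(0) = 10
First-order linear non-homogeneous.
Homogeneous solution: h_h(n) = A·(7)^n.
Try constant particular solution h_p = K: K = 7K - 10 ⇒ K = \frac{5}{3}.
General: h(n) = A·(7)^n + \frac{5}{3}.
Apply h(0) = 10: A + \frac{5}{3} = 10 ⇒ A = \frac{25}{3}.
So h(n) = \frac{25 \cdot 7^{n}}{3} + \frac{5}{3}.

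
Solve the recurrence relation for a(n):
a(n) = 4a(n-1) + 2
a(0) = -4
First-order linear non-homogeneous.
Homogeneous solution: a_h(n) = A·(4)^n.
Try constant particular solution a_p = K: K = 4K + 2 ⇒ K = - \frac{2}{3}.
General: a(n) = A·(4)^n - \frac{2}{3}.
Apply a(0) = -4: A - \frac{2}{3} = -4 ⇒ A = - \frac{10}{3}.
So a(n) = - \frac{10 \cdot 4^{n}}{3} - \frac{2}{3}.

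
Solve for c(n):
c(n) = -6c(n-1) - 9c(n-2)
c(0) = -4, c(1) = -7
Characteristic equation: x² + 6x + 9 = 0, which is (x - (-3))².
Repeated root r = -3.
General solution: c(n) = (A + Bn)·(-3)^n.
From c(0) = -4: A = -4.
From c(1) = -7: (A + B)·(-3) = -7 ⇒ B = \frac{19}{3}.
So c(n) = \left(\frac{19 n}{3} - 4\right) \cdot (-3)^n.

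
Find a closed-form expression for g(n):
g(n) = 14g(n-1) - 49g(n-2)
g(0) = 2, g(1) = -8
Characteristic equation: x² - 14x + 49 = 0, which is (x - (7))².
Repeated root r = 7.
General solution: g(n) = (A + Bn)·(7)^n.
From g(0) = 2: A = 2.
From g(1) = -8: (A + B)·(7) = -8 ⇒ B = - \frac{22}{7}.
So g(n) = \left(2 - \frac{22 n}{7}\right) \cdot (7)^n.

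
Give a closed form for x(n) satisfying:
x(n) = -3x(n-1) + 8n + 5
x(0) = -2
First-order linear with linear forcing.
Homogeneous solution: x_h(n) = A·(-3)^n.
Try particular x_p(n) = pn + q. Substituting:
  pn + q = -3(p(n-1) + q) + 8n + 5.
Matching the n-coefficient: p = -3p + 8 ⇒ p = 2.
Matching constants: q = 3p - 3q + 5 ⇒ q = \frac{11}{4}.
General: x(n) = A·(-3)^n + 2 n + \frac{11}{4}.
Apply x(0) = -2: A + \frac{11}{4} = -2 ⇒ A = - \frac{19}{4}.
So x(n) = - \frac{19 \left(-3\right)^{n}}{4} + 2 n + \frac{11}{4}.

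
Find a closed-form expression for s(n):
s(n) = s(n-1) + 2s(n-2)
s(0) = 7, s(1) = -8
Characteristic equation: x² - x - 2 = 0, which factors as (x - (2))(x - (-1)) = 0.
Roots r₁ = 2, r₂ = -1 (distinct).
General solution: s(n) = A·(2)^n + B·(-1)^n.
From s(0) = 7: A + B = 7.
From s(1) = -8: 2A - B = -8.
Solving: A = - \frac{1}{3}, B = \frac{22}{3}.
So s(n) = \frac{22 \left(-1\right)^{n}}{3} - \frac{2^{n}}{3}.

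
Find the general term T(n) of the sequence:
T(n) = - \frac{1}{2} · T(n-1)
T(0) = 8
Pure geometric recurrence with ratio - \frac{1}{2}.
By induction T(n) = T(0) · (- \frac{1}{2})^n = 8 \left(- \frac{1}{2}\right)^{n}.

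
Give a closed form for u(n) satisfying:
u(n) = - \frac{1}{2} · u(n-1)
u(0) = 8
Pure geometric recurrence with ratio - \frac{1}{2}.
By induction u(n) = u(0) · (- \frac{1}{2})^n = 8 \left(- \frac{1}{2}\right)^{n}.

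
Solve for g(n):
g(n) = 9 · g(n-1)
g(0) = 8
Pure geometric recurrence with ratio 9.
By induction g(n) = g(0) · (9)^n = 8 \cdot 9^{n}.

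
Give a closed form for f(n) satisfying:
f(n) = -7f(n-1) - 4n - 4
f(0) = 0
First-order linear with linear forcing.
Homogeneous solution: f_h(n) = A·(-7)^n.
Try particular f_p(n) = pn + q. Substituting:
  pn + q = -7(p(n-1) + q) - 4n - 4.
Matching the n-coefficient: p = -7p - 4 ⇒ p = - \frac{1}{2}.
Matching constants: q = 7p - 7q - 4 ⇒ q = - \frac{15}{16}.
General: f(n) = A·(-7)^n - \frac{n}{2} - \frac{15}{16}.
Apply f(0) = 0: A - \frac{15}{16} = 0 ⇒ A = \frac{15}{16}.
So f(n) = \frac{15 \left(-7\right)^{n}}{16} - \frac{n}{2} - \frac{15}{16}.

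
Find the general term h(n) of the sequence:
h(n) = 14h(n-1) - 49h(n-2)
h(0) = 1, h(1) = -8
Characteristic equation: x² - 14x + 49 = 0, which is (x - (7))².
Repeated root r = 7.
General solution: h(n) = (A + Bn)·(7)^n.
From h(0) = 1: A = 1.
From h(1) = -8: (A + B)·(7) = -8 ⇒ B = - \frac{15}{7}.
So h(n) = \left(1 - \frac{15 n}{7}\right) \cdot (7)^n.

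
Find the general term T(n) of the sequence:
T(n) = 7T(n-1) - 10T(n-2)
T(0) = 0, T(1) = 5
Characteristic equation: x² - 7x + 10 = 0, which factors as (x - (5))(x - (2)) = 0.
Roots r₁ = 5, r₂ = 2 (distinct).
General solution: T(n) = A·(5)^n + B·(2)^n.
From T(0) = 0: A + B = 0.
From T(1) = 5: 5A + 2B = 5.
Solving: A = \frac{5}{3}, B = - \frac{5}{3}.
So T(n) = - \frac{5 \cdot 2^{n}}{3} + \frac{5 \cdot 5^{n}}{3}.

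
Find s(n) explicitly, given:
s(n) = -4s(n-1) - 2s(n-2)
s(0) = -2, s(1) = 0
Characteristic equation: x² + 4x + 2 = 0.
Discriminant Δ = (-4)² + 4·(-2) = 8.
Roots r₁,₂ = (-4 ± √8)/2, so r₁ = -2 + \sqrt{2}, r₂ = -2 - \sqrt{2}.
General solution: s(n) = A·r₁^n + B·r₂^n.
From the initial conditions, A + B = -2 and r₁A + r₂B = 0.
Since r₁ - r₂ = √8: A = (0 - (-2)r₂)/√8 = - \sqrt{2} - 1, and B = -2 - A = -1 + \sqrt{2}.
So s(n) = \left(- \sqrt{2} - 1\right)\left(-2 + \sqrt{2}\right)^n + \left(-1 + \sqrt{2}\right)\left(-2 - \sqrt{2}\right)^n.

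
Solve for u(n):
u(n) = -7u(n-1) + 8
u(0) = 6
First-order linear non-homogeneous.
Homogeneous solution: u_h(n) = A·(-7)^n.
Try constant particular solution u_p = K: K = -7K + 8 ⇒ K = 1.
General: u(n) = A·(-7)^n + 1.
Apply u(0) = 6: A + 1 = 6 ⇒ A = 5.
So u(n) = 5 \left(-7\right)^{n} + 1.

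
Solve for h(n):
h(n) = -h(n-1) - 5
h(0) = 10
First-order linear non-homogeneous.
Homogeneous solution: h_h(n) = A·(-1)^n.
Try constant particular solution h_p = K: K = -K - 5 ⇒ K = - \frac{5}{2}.
General: h(n) = A·(-1)^n - \frac{5}{2}.
Apply h(0) = 10: A - \frac{5}{2} = 10 ⇒ A = \frac{25}{2}.
So h(n) = \frac{25 \left(-1\right)^{n}}{2} - \frac{5}{2}.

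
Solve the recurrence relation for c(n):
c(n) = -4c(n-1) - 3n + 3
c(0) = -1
First-order linear with linear forcing.
Homogeneous solution: c_h(n) = A·(-4)^n.
Try particular c_p(n) = pn + q. Substituting:
  pn + q = -4(p(n-1) + q) - 3n + 3.
Matching the n-coefficient: p = -4p - 3 ⇒ p = - \frac{3}{5}.
Matching constants: q = 4p - 4q + 3 ⇒ q = \frac{3}{25}.
General: c(n) = A·(-4)^n - \frac{3 n}{5} + \frac{3}{25}.
Apply c(0) = -1: A + \frac{3}{25} = -1 ⇒ A = - \frac{28}{25}.
So c(n) = - \frac{28 \left(-4\right)^{n}}{25} - \frac{3 n}{5} + \frac{3}{25}.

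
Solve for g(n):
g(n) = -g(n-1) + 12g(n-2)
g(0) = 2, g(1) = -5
Characteristic equation: x² + x - 12 = 0, which factors as (x - (3))(x - (-4)) = 0.
Roots r₁ = 3, r₂ = -4 (distinct).
General solution: g(n) = A·(3)^n + B·(-4)^n.
From g(0) = 2: A + B = 2.
From g(1) = -5: 3A - 4B = -5.
Solving: A = \frac{3}{7}, B = \frac{11}{7}.
So g(n) = \frac{11 \left(-4\right)^{n}}{7} + \frac{3 \cdot 3^{n}}{7}.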